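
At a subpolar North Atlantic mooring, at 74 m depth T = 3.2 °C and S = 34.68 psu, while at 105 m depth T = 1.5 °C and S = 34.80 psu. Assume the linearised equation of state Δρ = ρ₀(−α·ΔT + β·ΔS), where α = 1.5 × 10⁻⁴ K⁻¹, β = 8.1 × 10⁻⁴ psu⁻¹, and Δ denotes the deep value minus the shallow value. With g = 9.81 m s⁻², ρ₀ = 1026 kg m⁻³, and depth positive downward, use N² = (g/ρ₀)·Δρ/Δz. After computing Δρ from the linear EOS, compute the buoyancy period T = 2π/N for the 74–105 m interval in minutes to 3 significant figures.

ΔT = -1.7 K, ΔS = +0.12 psu (deep − shallow).
Δρ/ρ₀ = −αΔT + βΔS = 2.55 × 10⁻⁴ + 9.72 × 10⁻⁵ = 3.522 × 10⁻⁴, so Δρ ≈ 0.3614 kg m⁻³.
N² = (g/ρ₀)·Δρ/Δz = g·(Δρ/ρ₀)/Δz = 9.81 × 3.522 × 10⁻⁴ / 31 = 1.1145 × 10⁻⁴ s⁻².
N = √(1.1145 × 10⁻⁴) = 0.010557 rad s⁻¹ → T = 2π/N = 595.17 s = 9.9195 min ≈ 9.92 min.

9.92 min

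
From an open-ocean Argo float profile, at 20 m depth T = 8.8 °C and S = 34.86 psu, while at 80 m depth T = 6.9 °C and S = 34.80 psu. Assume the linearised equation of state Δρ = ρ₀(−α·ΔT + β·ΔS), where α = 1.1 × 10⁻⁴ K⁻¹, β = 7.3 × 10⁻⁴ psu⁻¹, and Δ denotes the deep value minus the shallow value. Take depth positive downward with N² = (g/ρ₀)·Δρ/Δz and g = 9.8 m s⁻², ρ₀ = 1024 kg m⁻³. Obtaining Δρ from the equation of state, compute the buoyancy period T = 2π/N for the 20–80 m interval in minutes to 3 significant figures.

20.2 min

ΔT = -1.9 K, ΔS = -0.06 psu (deep − shallow).
Δρ/ρ₀ = −αΔT + βΔS = 2.09 × 10⁻⁴ − 4.38 × 10⁻⁵ = 1.652 × 10⁻⁴, so Δρ ≈ 0.1692 kg m⁻³.
N² = (g/ρ₀)·Δρ/Δz = g·(Δρ/ρ₀)/Δz = 9.8 × 1.652 × 10⁻⁴ / 60 = 2.6983 × 10⁻⁵ s⁻².
N = √(2.6983 × 10⁻⁵) = 5.1945 × 10⁻³ rad s⁻¹ → T = 2π/N = 1.2096 × 10³ s = 20.160 min ≈ 20.2 min.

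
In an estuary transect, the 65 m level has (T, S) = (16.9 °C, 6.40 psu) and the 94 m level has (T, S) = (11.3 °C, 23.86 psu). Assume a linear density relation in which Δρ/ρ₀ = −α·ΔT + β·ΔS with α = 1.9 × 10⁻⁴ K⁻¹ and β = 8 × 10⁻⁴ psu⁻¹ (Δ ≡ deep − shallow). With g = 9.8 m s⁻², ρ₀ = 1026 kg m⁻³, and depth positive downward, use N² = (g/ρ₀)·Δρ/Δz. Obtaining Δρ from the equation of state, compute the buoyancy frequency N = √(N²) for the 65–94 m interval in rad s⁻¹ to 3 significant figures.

ΔT = -5.6 K, ΔS = +17.46 psu (deep − shallow).
Δρ/ρ₀ = −αΔT + βΔS = 1.064 × 10⁻³ + 0.013968 = 0.015032, so Δρ ≈ 15.42 kg m⁻³.
N² = (g/ρ₀)·Δρ/Δz = g·(Δρ/ρ₀)/Δz = 9.8 × 0.015032 / 29 = 5.0798 × 10⁻³ s⁻².
N = √(5.0798 × 10⁻³) = 0.071273 rad s⁻¹ ≈ 0.0713 rad s⁻¹.

0.0713 rad s⁻¹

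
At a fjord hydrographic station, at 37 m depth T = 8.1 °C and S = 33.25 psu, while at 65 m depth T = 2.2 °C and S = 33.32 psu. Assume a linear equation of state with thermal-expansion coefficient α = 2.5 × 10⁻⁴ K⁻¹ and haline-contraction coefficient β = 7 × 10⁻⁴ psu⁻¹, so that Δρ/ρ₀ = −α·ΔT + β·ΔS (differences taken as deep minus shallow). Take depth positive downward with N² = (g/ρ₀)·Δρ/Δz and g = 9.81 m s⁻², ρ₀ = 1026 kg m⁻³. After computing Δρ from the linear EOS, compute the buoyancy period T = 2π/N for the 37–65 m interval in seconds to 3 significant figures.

ΔT = -5.9 K, ΔS = +0.07 psu (deep − shallow).
Δρ/ρ₀ = −αΔT + βΔS = 1.475 × 10⁻³ + 4.90 × 10⁻⁵ = 1.524 × 10⁻³, so Δρ ≈ 1.564 kg m⁻³.
N² = (g/ρ₀)·Δρ/Δz = g·(Δρ/ρ₀)/Δz = 9.81 × 1.524 × 10⁻³ / 28 = 5.3394 × 10⁻⁴ s⁻².
N = √(5.3394 × 10⁻⁴) = 0.023107 rad s⁻¹ → T = 2π/N = 271.92 s ≈ 272 s.

272 s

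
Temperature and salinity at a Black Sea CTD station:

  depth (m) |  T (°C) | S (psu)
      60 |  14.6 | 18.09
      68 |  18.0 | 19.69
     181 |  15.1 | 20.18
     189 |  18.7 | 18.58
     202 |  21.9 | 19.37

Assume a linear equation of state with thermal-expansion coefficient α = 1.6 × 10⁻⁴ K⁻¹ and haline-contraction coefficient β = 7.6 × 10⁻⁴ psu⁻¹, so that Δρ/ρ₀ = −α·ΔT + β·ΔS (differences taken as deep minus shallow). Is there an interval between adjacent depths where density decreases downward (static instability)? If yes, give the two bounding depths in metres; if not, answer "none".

Evaluate Δρ/ρ₀ = −αΔT + βΔS across each adjacent pair:
  60–68 m: −αΔT+βΔS = −(1.6 × 10⁻⁴)(+3.4)+(7.6 × 10⁻⁴)(+1.60) = 6.7 × 10⁻⁴ → stable
  68–181 m: −αΔT+βΔS = −(1.6 × 10⁻⁴)(-2.9)+(7.6 × 10⁻⁴)(+0.49) = 8.4 × 10⁻⁴ → stable
  181–189 m: −αΔT+βΔS = −(1.6 × 10⁻⁴)(+3.6)+(7.6 × 10⁻⁴)(-1.60) = -1.8 × 10⁻³ → UNSTABLE
  189–202 m: −αΔT+βΔS = −(1.6 × 10⁻⁴)(+3.2)+(7.6 × 10⁻⁴)(+0.79) = 8.8 × 10⁻⁵ → stable
The 181–189 m interval has Δρ < 0: lighter water underlies denser water.

181–189 m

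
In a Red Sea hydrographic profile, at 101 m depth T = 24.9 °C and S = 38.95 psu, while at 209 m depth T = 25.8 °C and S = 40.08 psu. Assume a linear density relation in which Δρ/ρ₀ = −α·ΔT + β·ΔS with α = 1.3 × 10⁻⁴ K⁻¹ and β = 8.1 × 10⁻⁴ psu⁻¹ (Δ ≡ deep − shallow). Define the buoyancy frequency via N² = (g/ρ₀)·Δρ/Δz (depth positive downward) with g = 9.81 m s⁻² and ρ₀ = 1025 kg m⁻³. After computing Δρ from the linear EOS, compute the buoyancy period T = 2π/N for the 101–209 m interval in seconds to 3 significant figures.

ΔT = +0.9 K, ΔS = +1.13 psu (deep − shallow).
Δρ/ρ₀ = −αΔT + βΔS = -1.17 × 10⁻⁴ + 9.153 × 10⁻⁴ = 7.983 × 10⁻⁴, so Δρ ≈ 0.8183 kg m⁻³.
N² = (g/ρ₀)·Δρ/Δz = g·(Δρ/ρ₀)/Δz = 9.81 × 7.983 × 10⁻⁴ / 108 = 7.2512 × 10⁻⁵ s⁻².
N = √(7.2512 × 10⁻⁵) = 8.5154 × 10⁻³ rad s⁻¹ → T = 2π/N = 737.86 s ≈ 738 s.

738 s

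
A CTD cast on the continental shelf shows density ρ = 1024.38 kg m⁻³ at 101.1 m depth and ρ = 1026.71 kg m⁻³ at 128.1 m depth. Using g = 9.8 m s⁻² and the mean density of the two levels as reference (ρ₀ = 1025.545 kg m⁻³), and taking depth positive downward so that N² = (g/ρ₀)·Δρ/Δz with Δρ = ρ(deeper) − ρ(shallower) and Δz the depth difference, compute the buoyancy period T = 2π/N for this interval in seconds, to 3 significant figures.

219 s

Δρ = 1026.71 − 1024.38 = 2.33 kg m⁻³ over Δz = 128.1 − 101.1 = 27 m.
N² = (9.8/1025.545) × (2.33/27) = 8.2464 × 10⁻⁴ s⁻².
N = √(8.2464 × 10⁻⁴) = 0.028717 rad s⁻¹, so T = 2π/N = 218.80 s ≈ 219 s.
N² > 0, so the interval is statically stable.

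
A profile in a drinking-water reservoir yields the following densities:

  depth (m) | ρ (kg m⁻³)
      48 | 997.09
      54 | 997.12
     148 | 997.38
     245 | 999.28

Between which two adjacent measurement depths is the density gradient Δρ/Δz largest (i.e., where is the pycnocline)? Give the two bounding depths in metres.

148–245 m

Compute the density gradient over each adjacent pair:
  48–54 m: Δρ/Δz = 0.03/6 = 5.0 × 10⁻³ kg m⁻⁴
  54–148 m: Δρ/Δz = 0.26/94 = 2.8 × 10⁻³ kg m⁻⁴
  148–245 m: Δρ/Δz = 1.90/97 = 0.020 kg m⁻⁴
The largest gradient is in the 148–245 m interval — the pycnocline.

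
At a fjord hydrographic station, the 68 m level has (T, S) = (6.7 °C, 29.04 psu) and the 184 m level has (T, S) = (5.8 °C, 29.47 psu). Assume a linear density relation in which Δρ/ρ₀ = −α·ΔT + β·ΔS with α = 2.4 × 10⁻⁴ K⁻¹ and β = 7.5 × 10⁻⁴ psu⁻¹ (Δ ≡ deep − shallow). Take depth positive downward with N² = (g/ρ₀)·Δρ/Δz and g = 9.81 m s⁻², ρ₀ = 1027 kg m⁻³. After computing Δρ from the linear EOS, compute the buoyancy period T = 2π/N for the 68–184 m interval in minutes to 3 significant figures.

ΔT = -0.9 K, ΔS = +0.43 psu (deep − shallow).
Δρ/ρ₀ = −αΔT + βΔS = 2.16 × 10⁻⁴ + 3.225 × 10⁻⁴ = 5.385 × 10⁻⁴, so Δρ ≈ 0.5530 kg m⁻³.
N² = (g/ρ₀)·Δρ/Δz = g·(Δρ/ρ₀)/Δz = 9.81 × 5.385 × 10⁻⁴ / 116 = 4.5540 × 10⁻⁵ s⁻².
N = √(4.5540 × 10⁻⁵) = 6.7483 × 10⁻³ rad s⁻¹ → T = 2π/N = 931.08 s = 15.518 min ≈ 15.5 min.

15.5 min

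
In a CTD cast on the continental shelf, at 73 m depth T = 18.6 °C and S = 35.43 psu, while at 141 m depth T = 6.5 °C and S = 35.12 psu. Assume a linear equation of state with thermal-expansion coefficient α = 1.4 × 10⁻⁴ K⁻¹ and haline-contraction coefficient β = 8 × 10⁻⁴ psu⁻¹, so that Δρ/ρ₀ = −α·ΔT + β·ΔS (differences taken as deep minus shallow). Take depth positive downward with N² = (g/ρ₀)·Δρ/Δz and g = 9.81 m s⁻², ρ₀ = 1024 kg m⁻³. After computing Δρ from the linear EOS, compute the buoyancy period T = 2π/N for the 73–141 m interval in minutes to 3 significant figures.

7.25 min

ΔT = -12.1 K, ΔS = -0.31 psu (deep − shallow).
Δρ/ρ₀ = −αΔT + βΔS = 1.694 × 10⁻³ − 2.48 × 10⁻⁴ = 1.446 × 10⁻³, so Δρ ≈ 1.481 kg m⁻³.
N² = (g/ρ₀)·Δρ/Δz = g·(Δρ/ρ₀)/Δz = 9.81 × 1.446 × 10⁻³ / 68 = 2.0861 × 10⁻⁴ s⁻².
N = √(2.0861 × 10⁻⁴) = 0.014443 rad s⁻¹ → T = 2π/N = 435.03 s = 7.2505 min ≈ 7.25 min.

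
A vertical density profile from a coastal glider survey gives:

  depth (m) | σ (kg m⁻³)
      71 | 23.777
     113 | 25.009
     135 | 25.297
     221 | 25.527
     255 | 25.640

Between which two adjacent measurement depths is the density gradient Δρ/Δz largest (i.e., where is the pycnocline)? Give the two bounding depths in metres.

71–113 m

Compute the density gradient over each adjacent pair:
  71–113 m: Δρ/Δz = 1.232/42 = 0.029 kg m⁻⁴
  113–135 m: Δρ/Δz = 0.288/22 = 0.013 kg m⁻⁴
  135–221 m: Δρ/Δz = 0.230/86 = 2.7 × 10⁻³ kg m⁻⁴
  221–255 m: Δρ/Δz = 0.113/34 = 3.3 × 10⁻³ kg m⁻⁴
The largest gradient is in the 71–113 m interval — the pycnocline.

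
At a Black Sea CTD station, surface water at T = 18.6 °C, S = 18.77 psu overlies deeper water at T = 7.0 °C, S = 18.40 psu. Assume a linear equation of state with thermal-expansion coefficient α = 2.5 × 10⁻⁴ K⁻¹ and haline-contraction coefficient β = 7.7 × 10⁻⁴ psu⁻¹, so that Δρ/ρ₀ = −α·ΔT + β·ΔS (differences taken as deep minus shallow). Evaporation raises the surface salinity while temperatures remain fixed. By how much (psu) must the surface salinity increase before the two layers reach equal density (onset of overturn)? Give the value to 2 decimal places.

3.40 psu

Neutral buoyancy requires −α(T_deep − T_surf) + β(S_deep − S_surf′) = 0.
S_surf′ = S_deep − (α/β)·ΔT = 18.40 − (2.5 × 10⁻⁴/7.7 × 10⁻⁴)·(-11.6) = 22.1662 psu.
Increase required: 22.1662 − 18.77 = 3.3962 psu.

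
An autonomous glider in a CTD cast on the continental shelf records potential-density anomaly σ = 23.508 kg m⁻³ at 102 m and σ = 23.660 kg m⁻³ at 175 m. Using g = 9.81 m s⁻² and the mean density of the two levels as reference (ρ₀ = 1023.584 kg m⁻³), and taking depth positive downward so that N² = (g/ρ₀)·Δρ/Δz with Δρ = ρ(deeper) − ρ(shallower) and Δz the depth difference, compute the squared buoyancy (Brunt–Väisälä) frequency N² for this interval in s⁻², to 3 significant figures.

Δρ = 1023.660 − 1023.508 = 0.152 kg m⁻³ over Δz = 175 − 102 = 73 m.
N² = (9.81/1023.584) × (0.152/73) = 1.9956 × 10⁻⁵ s⁻² ≈ 2.00 × 10⁻⁵ s⁻².

2.00 × 10⁻⁵ s⁻²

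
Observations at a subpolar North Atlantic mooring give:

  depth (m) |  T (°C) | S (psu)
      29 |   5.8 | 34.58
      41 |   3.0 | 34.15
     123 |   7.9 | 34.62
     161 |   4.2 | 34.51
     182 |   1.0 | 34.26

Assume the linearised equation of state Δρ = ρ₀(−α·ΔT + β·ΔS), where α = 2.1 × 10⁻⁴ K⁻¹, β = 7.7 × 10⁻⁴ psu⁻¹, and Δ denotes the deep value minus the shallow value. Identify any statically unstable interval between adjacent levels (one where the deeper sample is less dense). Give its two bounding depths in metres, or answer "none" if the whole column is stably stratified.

41–123 m

Evaluate Δρ/ρ₀ = −αΔT + βΔS across each adjacent pair:
  29–41 m: −αΔT+βΔS = −(2.1 × 10⁻⁴)(-2.8)+(7.7 × 10⁻⁴)(-0.43) = 2.6 × 10⁻⁴ → stable
  41–123 m: −αΔT+βΔS = −(2.1 × 10⁻⁴)(+4.9)+(7.7 × 10⁻⁴)(+0.47) = -6.7 × 10⁻⁴ → UNSTABLE
  123–161 m: −αΔT+βΔS = −(2.1 × 10⁻⁴)(-3.7)+(7.7 × 10⁻⁴)(-0.11) = 6.9 × 10⁻⁴ → stable
  161–182 m: −αΔT+βΔS = −(2.1 × 10⁻⁴)(-3.2)+(7.7 × 10⁻⁴)(-0.25) = 4.8 × 10⁻⁴ → stable
The 41–123 m interval has Δρ < 0: lighter water underlies denser water.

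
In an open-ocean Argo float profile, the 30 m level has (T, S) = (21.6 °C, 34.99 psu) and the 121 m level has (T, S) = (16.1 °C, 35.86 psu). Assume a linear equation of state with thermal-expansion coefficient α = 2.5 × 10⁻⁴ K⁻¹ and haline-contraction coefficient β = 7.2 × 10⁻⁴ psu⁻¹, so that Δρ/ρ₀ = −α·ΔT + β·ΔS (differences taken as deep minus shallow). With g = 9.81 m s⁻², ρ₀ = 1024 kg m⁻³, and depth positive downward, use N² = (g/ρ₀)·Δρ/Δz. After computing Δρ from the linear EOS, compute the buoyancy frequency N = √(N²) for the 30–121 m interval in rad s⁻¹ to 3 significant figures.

ΔT = -5.5 K, ΔS = +0.87 psu (deep − shallow).
Δρ/ρ₀ = −αΔT + βΔS = 1.375 × 10⁻³ + 6.264 × 10⁻⁴ = 2.0014 × 10⁻³, so Δρ ≈ 2.049 kg m⁻³.
N² = (g/ρ₀)·Δρ/Δz = g·(Δρ/ρ₀)/Δz = 9.81 × 2.0014 × 10⁻³ / 91 = 2.1576 × 10⁻⁴ s⁻².
N = √(2.1576 × 10⁻⁴) = 0.014689 rad s⁻¹ ≈ 0.0147 rad s⁻¹.

0.0147 rad s⁻¹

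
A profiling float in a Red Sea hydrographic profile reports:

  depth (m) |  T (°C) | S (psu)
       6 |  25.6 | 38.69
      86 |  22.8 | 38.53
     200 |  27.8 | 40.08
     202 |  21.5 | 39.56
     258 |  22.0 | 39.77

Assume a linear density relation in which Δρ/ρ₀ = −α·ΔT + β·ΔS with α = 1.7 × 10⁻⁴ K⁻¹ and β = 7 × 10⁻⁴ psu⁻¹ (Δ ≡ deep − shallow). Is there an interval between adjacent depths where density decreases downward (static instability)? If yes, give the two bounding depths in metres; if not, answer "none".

Evaluate Δρ/ρ₀ = −αΔT + βΔS across each adjacent pair:
  6–86 m: −αΔT+βΔS = −(1.7 × 10⁻⁴)(-2.8)+(7 × 10⁻⁴)(-0.16) = 3.6 × 10⁻⁴ → stable
  86–200 m: −αΔT+βΔS = −(1.7 × 10⁻⁴)(+5.0)+(7 × 10⁻⁴)(+1.55) = 2.3 × 10⁻⁴ → stable
  200–202 m: −αΔT+βΔS = −(1.7 × 10⁻⁴)(-6.3)+(7 × 10⁻⁴)(-0.52) = 7.1 × 10⁻⁴ → stable
  202–258 m: −αΔT+βΔS = −(1.7 × 10⁻⁴)(+0.5)+(7 × 10⁻⁴)(+0.21) = 6.2 × 10⁻⁵ → stable
Every interval has Δρ > 0: the column is stably stratified throughout.

none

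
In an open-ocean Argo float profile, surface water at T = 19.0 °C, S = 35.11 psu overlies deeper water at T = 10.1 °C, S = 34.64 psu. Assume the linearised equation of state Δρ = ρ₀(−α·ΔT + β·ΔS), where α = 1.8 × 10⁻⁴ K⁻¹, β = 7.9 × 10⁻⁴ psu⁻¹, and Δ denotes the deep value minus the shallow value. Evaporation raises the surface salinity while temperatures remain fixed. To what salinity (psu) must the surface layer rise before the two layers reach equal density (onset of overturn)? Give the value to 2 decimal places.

36.67 psu

Neutral buoyancy requires −α(T_deep − T_surf) + β(S_deep − S_surf′) = 0.
S_surf′ = S_deep − (α/β)·ΔT = 34.64 − (1.8 × 10⁻⁴/7.9 × 10⁻⁴)·(-8.9) = 36.6678 psu.
Increase required: 36.6678 − 35.11 = 1.5578 psu.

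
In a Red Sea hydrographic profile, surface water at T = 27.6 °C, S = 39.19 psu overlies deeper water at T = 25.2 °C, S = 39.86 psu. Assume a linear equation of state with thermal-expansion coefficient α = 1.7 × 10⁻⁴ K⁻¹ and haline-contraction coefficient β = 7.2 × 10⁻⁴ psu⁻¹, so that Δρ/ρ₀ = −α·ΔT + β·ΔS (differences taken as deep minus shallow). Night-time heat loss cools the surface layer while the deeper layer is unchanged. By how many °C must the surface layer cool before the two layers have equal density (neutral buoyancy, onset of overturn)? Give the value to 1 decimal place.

Neutral buoyancy requires Δρ = 0, i.e. −α(T_deep − T_surf′) + β(S_deep − S_surf) = 0.
T_surf′ = T_deep − (β/α)·ΔS = 25.2 − (7.2 × 10⁻⁴/1.7 × 10⁻⁴)·(+0.67) = 22.362 °C.
Cooling required: 27.6 − (22.362) = 5.238 °C.

5.2 °C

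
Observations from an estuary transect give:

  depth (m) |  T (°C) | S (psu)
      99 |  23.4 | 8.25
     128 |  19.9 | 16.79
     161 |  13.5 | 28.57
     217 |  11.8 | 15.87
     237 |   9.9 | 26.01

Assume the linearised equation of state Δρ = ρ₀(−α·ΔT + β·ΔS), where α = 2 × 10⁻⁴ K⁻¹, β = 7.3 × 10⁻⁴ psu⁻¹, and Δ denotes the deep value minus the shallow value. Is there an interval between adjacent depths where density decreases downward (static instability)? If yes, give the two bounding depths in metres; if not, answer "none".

161–217 m

Evaluate Δρ/ρ₀ = −αΔT + βΔS across each adjacent pair:
  99–128 m: −αΔT+βΔS = −(2 × 10⁻⁴)(-3.5)+(7.3 × 10⁻⁴)(+8.54) = 6.9 × 10⁻³ → stable
  128–161 m: −αΔT+βΔS = −(2 × 10⁻⁴)(-6.4)+(7.3 × 10⁻⁴)(+11.78) = 9.9 × 10⁻³ → stable
  161–217 m: −αΔT+βΔS = −(2 × 10⁻⁴)(-1.7)+(7.3 × 10⁻⁴)(-12.70) = -8.9 × 10⁻³ → UNSTABLE
  217–237 m: −αΔT+βΔS = −(2 × 10⁻⁴)(-1.9)+(7.3 × 10⁻⁴)(+10.14) = 7.8 × 10⁻³ → stable
The 161–217 m interval has Δρ < 0: lighter water underlies denser water.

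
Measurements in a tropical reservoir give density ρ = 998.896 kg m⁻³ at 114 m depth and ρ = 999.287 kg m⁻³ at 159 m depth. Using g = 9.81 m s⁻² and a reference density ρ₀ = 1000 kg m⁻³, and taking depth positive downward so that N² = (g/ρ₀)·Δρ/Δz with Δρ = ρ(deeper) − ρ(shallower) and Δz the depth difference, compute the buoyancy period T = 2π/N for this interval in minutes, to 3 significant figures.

Δρ = 999.287 − 998.896 = 0.391 kg m⁻³ over Δz = 159 − 114 = 45 m.
N² = (9.81/1000) × (0.391/45) = 8.5238 × 10⁻⁵ s⁻².
N = √(8.5238 × 10⁻⁵) = 9.2324 × 10⁻³ rad s⁻¹, so T = 2π/N = 680.56 s = 11.343 min ≈ 11.3 min.

11.3 min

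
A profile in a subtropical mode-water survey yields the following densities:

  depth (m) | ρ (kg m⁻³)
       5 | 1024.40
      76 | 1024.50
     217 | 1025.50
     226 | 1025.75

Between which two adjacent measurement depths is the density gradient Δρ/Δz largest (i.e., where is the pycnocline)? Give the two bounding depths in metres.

217–226 m

Compute the density gradient over each adjacent pair:
  5–76 m: Δρ/Δz = 0.10/71 = 1.4 × 10⁻³ kg m⁻⁴
  76–217 m: Δρ/Δz = 1.00/141 = 7.1 × 10⁻³ kg m⁻⁴
  217–226 m: Δρ/Δz = 0.25/9 = 0.028 kg m⁻⁴
The largest gradient is in the 217–226 m interval — the pycnocline.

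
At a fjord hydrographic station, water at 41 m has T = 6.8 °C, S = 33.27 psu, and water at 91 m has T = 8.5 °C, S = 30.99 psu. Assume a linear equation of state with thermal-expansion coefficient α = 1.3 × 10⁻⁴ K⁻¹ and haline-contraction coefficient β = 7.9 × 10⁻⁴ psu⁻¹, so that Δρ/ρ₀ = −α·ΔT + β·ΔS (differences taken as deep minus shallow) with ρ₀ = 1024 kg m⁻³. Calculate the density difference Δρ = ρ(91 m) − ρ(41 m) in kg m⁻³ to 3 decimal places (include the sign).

ΔT = +1.7 K, ΔS = -2.28 psu (deep − shallow).
Δρ/ρ₀ = −(1.3 × 10⁻⁴)(+1.7) + (7.9 × 10⁻⁴)(-2.28) = -2.0222 × 10⁻³.
Δρ = 1024 × (-2.0222 × 10⁻³) = -2.071 kg m⁻³.
Negative Δρ: lighter below, statically unstable.

-2.071 kg m⁻³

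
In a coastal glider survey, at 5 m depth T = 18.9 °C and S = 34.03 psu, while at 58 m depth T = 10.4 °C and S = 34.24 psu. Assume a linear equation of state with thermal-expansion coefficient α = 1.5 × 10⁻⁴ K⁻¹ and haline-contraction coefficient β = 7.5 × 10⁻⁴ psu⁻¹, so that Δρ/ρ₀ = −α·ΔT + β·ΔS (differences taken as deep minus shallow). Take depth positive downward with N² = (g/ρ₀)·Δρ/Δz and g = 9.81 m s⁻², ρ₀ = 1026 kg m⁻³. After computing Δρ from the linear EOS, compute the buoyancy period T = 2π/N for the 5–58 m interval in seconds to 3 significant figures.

386 s

ΔT = -8.5 K, ΔS = +0.21 psu (deep − shallow).
Δρ/ρ₀ = −αΔT + βΔS = 1.275 × 10⁻³ + 1.575 × 10⁻⁴ = 1.4325 × 10⁻³, so Δρ ≈ 1.470 kg m⁻³.
N² = (g/ρ₀)·Δρ/Δz = g·(Δρ/ρ₀)/Δz = 9.81 × 1.4325 × 10⁻³ / 53 = 2.6515 × 10⁻⁴ s⁻².
N = √(2.6515 × 10⁻⁴) = 0.016283 rad s⁻¹ → T = 2π/N = 385.87 s ≈ 386 s.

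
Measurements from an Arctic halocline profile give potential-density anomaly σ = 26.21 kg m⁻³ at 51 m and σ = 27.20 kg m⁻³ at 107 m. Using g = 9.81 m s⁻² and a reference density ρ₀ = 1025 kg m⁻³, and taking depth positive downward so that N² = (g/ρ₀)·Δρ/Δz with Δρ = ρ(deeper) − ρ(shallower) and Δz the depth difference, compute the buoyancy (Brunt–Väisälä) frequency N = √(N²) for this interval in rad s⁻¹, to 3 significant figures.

0.0130 rad s⁻¹

Δρ = 1027.20 − 1026.21 = 0.99 kg m⁻³ over Δz = 107 − 51 = 56 m.
N² = (9.81/1025) × (0.99/56) = 1.6920 × 10⁻⁴ s⁻².
N = √(1.6920 × 10⁻⁴) = 0.013008 rad s⁻¹ ≈ 0.0130 rad s⁻¹.
Since Δρ > 0 the layer is stably stratified.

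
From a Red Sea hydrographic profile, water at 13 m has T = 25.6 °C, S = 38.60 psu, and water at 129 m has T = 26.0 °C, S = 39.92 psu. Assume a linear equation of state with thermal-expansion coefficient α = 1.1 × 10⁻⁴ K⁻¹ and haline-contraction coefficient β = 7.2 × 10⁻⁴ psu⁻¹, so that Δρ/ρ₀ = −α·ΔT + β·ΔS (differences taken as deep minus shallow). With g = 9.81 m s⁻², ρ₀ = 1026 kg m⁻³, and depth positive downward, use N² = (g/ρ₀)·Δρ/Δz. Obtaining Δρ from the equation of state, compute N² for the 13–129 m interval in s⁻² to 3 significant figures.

7.67 × 10⁻⁵ s⁻²

ΔT = +0.4 K, ΔS = +1.32 psu (deep − shallow).
Δρ/ρ₀ = −αΔT + βΔS = -4.40 × 10⁻⁵ + 9.504 × 10⁻⁴ = 9.064 × 10⁻⁴, so Δρ ≈ 0.9300 kg m⁻³.
N² = (g/ρ₀)·Δρ/Δz = g·(Δρ/ρ₀)/Δz = 9.81 × 9.064 × 10⁻⁴ / 116 = 7.6653 × 10⁻⁵ s⁻² ≈ 7.67 × 10⁻⁵ s⁻².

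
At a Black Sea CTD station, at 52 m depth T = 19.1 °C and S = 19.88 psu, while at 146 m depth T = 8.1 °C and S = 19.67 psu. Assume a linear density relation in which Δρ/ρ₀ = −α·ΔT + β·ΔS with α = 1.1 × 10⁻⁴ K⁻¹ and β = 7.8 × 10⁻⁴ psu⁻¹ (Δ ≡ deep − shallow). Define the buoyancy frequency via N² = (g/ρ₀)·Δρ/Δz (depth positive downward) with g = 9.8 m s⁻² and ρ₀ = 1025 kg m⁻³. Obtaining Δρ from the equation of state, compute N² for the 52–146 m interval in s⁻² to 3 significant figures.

ΔT = -11.0 K, ΔS = -0.21 psu (deep − shallow).
Δρ/ρ₀ = −αΔT + βΔS = 1.21 × 10⁻³ − 1.638 × 10⁻⁴ = 1.0462 × 10⁻³, so Δρ ≈ 1.072 kg m⁻³.
N² = (g/ρ₀)·Δρ/Δz = g·(Δρ/ρ₀)/Δz = 9.8 × 1.0462 × 10⁻³ / 94 = 1.0907 × 10⁻⁴ s⁻² ≈ 1.09 × 10⁻⁴ s⁻².

1.09 × 10⁻⁴ s⁻²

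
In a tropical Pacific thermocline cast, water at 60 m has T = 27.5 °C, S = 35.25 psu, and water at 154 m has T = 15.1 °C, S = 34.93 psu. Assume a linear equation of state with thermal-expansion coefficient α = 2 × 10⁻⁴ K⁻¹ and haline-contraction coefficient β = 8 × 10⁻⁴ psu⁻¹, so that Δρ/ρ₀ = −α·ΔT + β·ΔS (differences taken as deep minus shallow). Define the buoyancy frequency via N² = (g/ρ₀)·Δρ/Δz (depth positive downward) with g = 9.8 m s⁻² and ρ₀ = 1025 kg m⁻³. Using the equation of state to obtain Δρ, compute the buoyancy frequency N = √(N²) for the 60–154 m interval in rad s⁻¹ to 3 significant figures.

ΔT = -12.4 K, ΔS = -0.32 psu (deep − shallow).
Δρ/ρ₀ = −αΔT + βΔS = 2.48 × 10⁻³ − 2.56 × 10⁻⁴ = 2.224 × 10⁻³, so Δρ ≈ 2.280 kg m⁻³.
N² = (g/ρ₀)·Δρ/Δz = g·(Δρ/ρ₀)/Δz = 9.8 × 2.224 × 10⁻³ / 94 = 2.3186 × 10⁻⁴ s⁻².
N = √(2.3186 × 10⁻⁴) = 0.015227 rad s⁻¹ ≈ 0.0152 rad s⁻¹.

0.0152 rad s⁻¹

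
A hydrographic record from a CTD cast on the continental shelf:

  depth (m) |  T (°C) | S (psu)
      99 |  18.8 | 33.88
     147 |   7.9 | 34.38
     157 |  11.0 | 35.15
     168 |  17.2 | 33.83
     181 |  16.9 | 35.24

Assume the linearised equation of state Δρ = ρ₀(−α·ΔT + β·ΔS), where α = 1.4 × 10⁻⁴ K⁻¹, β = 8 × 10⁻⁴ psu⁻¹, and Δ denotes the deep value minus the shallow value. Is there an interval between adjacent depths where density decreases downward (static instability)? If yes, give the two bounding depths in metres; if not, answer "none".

Evaluate Δρ/ρ₀ = −αΔT + βΔS across each adjacent pair:
  99–147 m: −αΔT+βΔS = −(1.4 × 10⁻⁴)(-10.9)+(8 × 10⁻⁴)(+0.50) = 1.9 × 10⁻³ → stable
  147–157 m: −αΔT+βΔS = −(1.4 × 10⁻⁴)(+3.1)+(8 × 10⁻⁴)(+0.77) = 1.8 × 10⁻⁴ → stable
  157–168 m: −αΔT+βΔS = −(1.4 × 10⁻⁴)(+6.2)+(8 × 10⁻⁴)(-1.32) = -1.9 × 10⁻³ → UNSTABLE
  168–181 m: −αΔT+βΔS = −(1.4 × 10⁻⁴)(-0.3)+(8 × 10⁻⁴)(+1.41) = 1.2 × 10⁻³ → stable
The 157–168 m interval has Δρ < 0: lighter water underlies denser water.

157–168 m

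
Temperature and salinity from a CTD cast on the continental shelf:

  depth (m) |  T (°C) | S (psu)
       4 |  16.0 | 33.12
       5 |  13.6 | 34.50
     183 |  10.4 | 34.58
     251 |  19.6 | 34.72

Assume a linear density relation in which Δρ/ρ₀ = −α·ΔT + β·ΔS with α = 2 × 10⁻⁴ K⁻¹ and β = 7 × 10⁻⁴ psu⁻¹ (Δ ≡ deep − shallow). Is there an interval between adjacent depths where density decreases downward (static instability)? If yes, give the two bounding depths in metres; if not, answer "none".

183–251 m

Evaluate Δρ/ρ₀ = −αΔT + βΔS across each adjacent pair:
  4–5 m: −αΔT+βΔS = −(2 × 10⁻⁴)(-2.4)+(7 × 10⁻⁴)(+1.38) = 1.4 × 10⁻³ → stable
  5–183 m: −αΔT+βΔS = −(2 × 10⁻⁴)(-3.2)+(7 × 10⁻⁴)(+0.08) = 7.0 × 10⁻⁴ → stable
  183–251 m: −αΔT+βΔS = −(2 × 10⁻⁴)(+9.2)+(7 × 10⁻⁴)(+0.14) = -1.7 × 10⁻³ → UNSTABLE
The 183–251 m interval has Δρ < 0: lighter water underlies denser water.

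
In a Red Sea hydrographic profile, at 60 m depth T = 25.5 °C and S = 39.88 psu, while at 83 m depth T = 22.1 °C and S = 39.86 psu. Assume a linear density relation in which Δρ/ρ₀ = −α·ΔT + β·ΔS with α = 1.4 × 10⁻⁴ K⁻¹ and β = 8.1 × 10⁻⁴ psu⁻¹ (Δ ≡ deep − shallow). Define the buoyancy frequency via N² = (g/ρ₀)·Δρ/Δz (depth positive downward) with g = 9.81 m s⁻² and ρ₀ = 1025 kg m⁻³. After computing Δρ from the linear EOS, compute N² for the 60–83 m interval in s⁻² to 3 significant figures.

ΔT = -3.4 K, ΔS = -0.02 psu (deep − shallow).
Δρ/ρ₀ = −αΔT + βΔS = 4.76 × 10⁻⁴ − 1.62 × 10⁻⁵ = 4.598 × 10⁻⁴, so Δρ ≈ 0.4713 kg m⁻³.
N² = (g/ρ₀)·Δρ/Δz = g·(Δρ/ρ₀)/Δz = 9.81 × 4.598 × 10⁻⁴ / 23 = 1.9611 × 10⁻⁴ s⁻² ≈ 1.96 × 10⁻⁴ s⁻².

1.96 × 10⁻⁴ s⁻²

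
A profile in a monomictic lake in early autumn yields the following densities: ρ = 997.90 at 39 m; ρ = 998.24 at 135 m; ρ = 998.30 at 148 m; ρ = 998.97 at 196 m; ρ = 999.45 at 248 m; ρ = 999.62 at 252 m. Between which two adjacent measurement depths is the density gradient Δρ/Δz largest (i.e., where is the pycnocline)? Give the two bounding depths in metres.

Compute the density gradient over each adjacent pair:
  39–135 m: Δρ/Δz = 0.34/96 = 3.5 × 10⁻³ kg m⁻⁴
  135–148 m: Δρ/Δz = 0.06/13 = 4.6 × 10⁻³ kg m⁻⁴
  148–196 m: Δρ/Δz = 0.67/48 = 0.014 kg m⁻⁴
  196–248 m: Δρ/Δz = 0.48/52 = 9.2 × 10⁻³ kg m⁻⁴
  248–252 m: Δρ/Δz = 0.17/4 = 0.043 kg m⁻⁴
The largest gradient is in the 248–252 m interval — the pycnocline.

248–252 m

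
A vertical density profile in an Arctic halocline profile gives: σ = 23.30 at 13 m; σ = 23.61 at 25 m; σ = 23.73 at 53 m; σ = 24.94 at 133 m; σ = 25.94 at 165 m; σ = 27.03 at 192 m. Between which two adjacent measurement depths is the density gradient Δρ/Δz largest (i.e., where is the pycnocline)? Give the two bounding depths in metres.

Compute the density gradient over each adjacent pair:
  13–25 m: Δρ/Δz = 0.31/12 = 0.026 kg m⁻⁴
  25–53 m: Δρ/Δz = 0.12/28 = 4.3 × 10⁻³ kg m⁻⁴
  53–133 m: Δρ/Δz = 1.21/80 = 0.015 kg m⁻⁴
  133–165 m: Δρ/Δz = 1.00/32 = 0.031 kg m⁻⁴
  165–192 m: Δρ/Δz = 1.09/27 = 0.040 kg m⁻⁴
The largest gradient is in the 165–192 m interval — the pycnocline.

165–192 m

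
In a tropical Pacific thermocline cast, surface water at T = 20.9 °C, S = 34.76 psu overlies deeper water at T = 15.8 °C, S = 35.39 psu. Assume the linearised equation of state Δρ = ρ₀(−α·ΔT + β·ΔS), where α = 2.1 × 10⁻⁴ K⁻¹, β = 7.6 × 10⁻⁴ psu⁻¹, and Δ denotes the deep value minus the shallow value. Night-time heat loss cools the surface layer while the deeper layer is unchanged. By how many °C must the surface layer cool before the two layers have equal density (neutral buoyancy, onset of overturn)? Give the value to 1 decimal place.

Neutral buoyancy requires Δρ = 0, i.e. −α(T_deep − T_surf′) + β(S_deep − S_surf) = 0.
T_surf′ = T_deep − (β/α)·ΔS = 15.8 − (7.6 × 10⁻⁴/2.1 × 10⁻⁴)·(+0.63) = 13.520 °C.
Cooling required: 20.9 − (13.520) = 7.380 °C.

7.4 °C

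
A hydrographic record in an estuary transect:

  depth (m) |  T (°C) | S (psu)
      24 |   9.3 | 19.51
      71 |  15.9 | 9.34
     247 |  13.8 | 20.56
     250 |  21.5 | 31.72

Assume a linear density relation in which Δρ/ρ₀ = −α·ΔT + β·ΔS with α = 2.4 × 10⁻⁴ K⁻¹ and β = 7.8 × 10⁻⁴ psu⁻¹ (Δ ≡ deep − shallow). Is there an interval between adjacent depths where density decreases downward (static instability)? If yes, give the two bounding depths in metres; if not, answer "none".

24–71 m

Evaluate Δρ/ρ₀ = −αΔT + βΔS across each adjacent pair:
  24–71 m: −αΔT+βΔS = −(2.4 × 10⁻⁴)(+6.6)+(7.8 × 10⁻⁴)(-10.17) = -9.5 × 10⁻³ → UNSTABLE
  71–247 m: −αΔT+βΔS = −(2.4 × 10⁻⁴)(-2.1)+(7.8 × 10⁻⁴)(+11.22) = 9.3 × 10⁻³ → stable
  247–250 m: −αΔT+βΔS = −(2.4 × 10⁻⁴)(+7.7)+(7.8 × 10⁻⁴)(+11.16) = 6.9 × 10⁻³ → stable
The 24–71 m interval has Δρ < 0: lighter water underlies denser water.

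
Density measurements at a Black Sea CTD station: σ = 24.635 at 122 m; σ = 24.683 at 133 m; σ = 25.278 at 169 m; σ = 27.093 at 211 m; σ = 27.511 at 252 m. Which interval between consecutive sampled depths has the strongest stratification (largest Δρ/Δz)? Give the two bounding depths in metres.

Compute the density gradient over each adjacent pair:
  122–133 m: Δρ/Δz = 0.048/11 = 4.4 × 10⁻³ kg m⁻⁴
  133–169 m: Δρ/Δz = 0.595/36 = 0.017 kg m⁻⁴
  169–211 m: Δρ/Δz = 1.815/42 = 0.043 kg m⁻⁴
  211–252 m: Δρ/Δz = 0.418/41 = 0.010 kg m⁻⁴
The largest gradient is in the 169–211 m interval — the pycnocline.

169–211 m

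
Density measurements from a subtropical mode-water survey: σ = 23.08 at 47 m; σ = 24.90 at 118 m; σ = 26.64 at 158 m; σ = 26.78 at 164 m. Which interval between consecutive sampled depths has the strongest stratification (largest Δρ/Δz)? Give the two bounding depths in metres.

Compute the density gradient over each adjacent pair:
  47–118 m: Δρ/Δz = 1.82/71 = 0.026 kg m⁻⁴
  118–158 m: Δρ/Δz = 1.74/40 = 0.043 kg m⁻⁴
  158–164 m: Δρ/Δz = 0.14/6 = 0.023 kg m⁻⁴
The largest gradient is in the 118–158 m interval — the pycnocline.

118–158 m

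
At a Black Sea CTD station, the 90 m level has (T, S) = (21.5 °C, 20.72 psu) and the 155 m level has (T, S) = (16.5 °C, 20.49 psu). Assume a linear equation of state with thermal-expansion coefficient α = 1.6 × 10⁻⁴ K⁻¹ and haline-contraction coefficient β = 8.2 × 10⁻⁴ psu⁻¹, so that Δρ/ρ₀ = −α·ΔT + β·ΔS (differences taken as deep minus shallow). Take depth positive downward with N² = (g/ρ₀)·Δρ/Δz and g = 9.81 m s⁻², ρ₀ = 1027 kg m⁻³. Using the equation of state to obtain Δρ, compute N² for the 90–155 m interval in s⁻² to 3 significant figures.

9.23 × 10⁻⁵ s⁻²

ΔT = -5.0 K, ΔS = -0.23 psu (deep − shallow).
Δρ/ρ₀ = −αΔT + βΔS = 8.00 × 10⁻⁴ − 1.886 × 10⁻⁴ = 6.114 × 10⁻⁴, so Δρ ≈ 0.6279 kg m⁻³.
N² = (g/ρ₀)·Δρ/Δz = g·(Δρ/ρ₀)/Δz = 9.81 × 6.114 × 10⁻⁴ / 65 = 9.2274 × 10⁻⁵ s⁻² ≈ 9.23 × 10⁻⁵ s⁻².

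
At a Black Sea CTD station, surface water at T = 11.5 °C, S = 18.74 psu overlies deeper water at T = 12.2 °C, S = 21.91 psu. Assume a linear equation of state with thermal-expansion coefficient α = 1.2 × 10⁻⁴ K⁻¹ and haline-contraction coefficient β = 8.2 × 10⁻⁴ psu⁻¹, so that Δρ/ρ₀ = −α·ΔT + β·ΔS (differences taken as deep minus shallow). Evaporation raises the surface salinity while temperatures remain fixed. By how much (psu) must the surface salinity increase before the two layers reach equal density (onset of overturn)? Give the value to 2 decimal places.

Neutral buoyancy requires −α(T_deep − T_surf) + β(S_deep − S_surf′) = 0.
S_surf′ = S_deep − (α/β)·ΔT = 21.91 − (1.2 × 10⁻⁴/8.2 × 10⁻⁴)·(+0.7) = 21.8076 psu.
Increase required: 21.8076 − 18.74 = 3.0676 psu.

3.07 psu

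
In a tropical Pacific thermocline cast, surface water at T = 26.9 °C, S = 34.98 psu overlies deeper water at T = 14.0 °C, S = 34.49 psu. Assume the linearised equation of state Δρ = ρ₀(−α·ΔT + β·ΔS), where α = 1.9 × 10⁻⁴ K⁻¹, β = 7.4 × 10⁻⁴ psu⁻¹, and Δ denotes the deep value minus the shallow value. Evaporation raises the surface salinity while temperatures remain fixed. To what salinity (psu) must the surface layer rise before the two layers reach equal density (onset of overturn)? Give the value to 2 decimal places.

37.80 psu

Neutral buoyancy requires −α(T_deep − T_surf) + β(S_deep − S_surf′) = 0.
S_surf′ = S_deep − (α/β)·ΔT = 34.49 − (1.9 × 10⁻⁴/7.4 × 10⁻⁴)·(-12.9) = 37.8022 psu.
Increase required: 37.8022 − 34.98 = 2.8222 psu.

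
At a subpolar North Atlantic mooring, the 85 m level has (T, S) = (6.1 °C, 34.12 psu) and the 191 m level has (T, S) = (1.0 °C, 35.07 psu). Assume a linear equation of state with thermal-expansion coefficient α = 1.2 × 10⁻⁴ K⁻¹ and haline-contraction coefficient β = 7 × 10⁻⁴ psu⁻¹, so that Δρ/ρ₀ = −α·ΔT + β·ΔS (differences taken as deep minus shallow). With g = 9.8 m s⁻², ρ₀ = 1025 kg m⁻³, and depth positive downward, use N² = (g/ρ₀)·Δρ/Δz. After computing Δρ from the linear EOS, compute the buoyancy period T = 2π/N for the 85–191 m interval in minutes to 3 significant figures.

9.64 min

ΔT = -5.1 K, ΔS = +0.95 psu (deep − shallow).
Δρ/ρ₀ = −αΔT + βΔS = 6.12 × 10⁻⁴ + 6.65 × 10⁻⁴ = 1.277 × 10⁻³, so Δρ ≈ 1.309 kg m⁻³.
N² = (g/ρ₀)·Δρ/Δz = g·(Δρ/ρ₀)/Δz = 9.8 × 1.277 × 10⁻³ / 106 = 1.1806 × 10⁻⁴ s⁻².
N = √(1.1806 × 10⁻⁴) = 0.010866 rad s⁻¹ → T = 2π/N = 578.24 s = 9.6373 min ≈ 9.64 min.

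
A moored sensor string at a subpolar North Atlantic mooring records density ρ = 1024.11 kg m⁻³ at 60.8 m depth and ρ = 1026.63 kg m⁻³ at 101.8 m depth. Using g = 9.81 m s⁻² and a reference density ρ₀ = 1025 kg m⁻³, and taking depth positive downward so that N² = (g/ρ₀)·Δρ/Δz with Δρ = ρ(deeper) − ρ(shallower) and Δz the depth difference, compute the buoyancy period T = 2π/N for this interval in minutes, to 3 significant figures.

Δρ = 1026.63 − 1024.11 = 2.52 kg m⁻³ over Δz = 101.8 − 60.8 = 41 m.
N² = (9.81/1025) × (2.52/41) = 5.8825 × 10⁻⁴ s⁻².
N = √(5.8825 × 10⁻⁴) = 0.024254 rad s⁻¹, so T = 2π/N = 259.06 s = 4.3177 min ≈ 4.32 min.

4.32 min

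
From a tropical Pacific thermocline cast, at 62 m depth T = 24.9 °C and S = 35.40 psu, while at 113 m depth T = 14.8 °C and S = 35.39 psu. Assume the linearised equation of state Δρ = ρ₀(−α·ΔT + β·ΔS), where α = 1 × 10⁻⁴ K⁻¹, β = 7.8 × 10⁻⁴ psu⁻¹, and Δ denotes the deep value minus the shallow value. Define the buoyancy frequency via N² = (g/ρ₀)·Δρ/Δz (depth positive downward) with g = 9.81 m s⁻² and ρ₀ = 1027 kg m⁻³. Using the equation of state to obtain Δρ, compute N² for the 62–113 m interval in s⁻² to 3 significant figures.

1.93 × 10⁻⁴ s⁻²

ΔT = -10.1 K, ΔS = -0.01 psu (deep − shallow).
Δρ/ρ₀ = −αΔT + βΔS = 1.01 × 10⁻³ − 7.80 × 10⁻⁶ = 1.0022 × 10⁻³, so Δρ ≈ 1.029 kg m⁻³.
N² = (g/ρ₀)·Δρ/Δz = g·(Δρ/ρ₀)/Δz = 9.81 × 1.0022 × 10⁻³ / 51 = 1.9278 × 10⁻⁴ s⁻² ≈ 1.93 × 10⁻⁴ s⁻².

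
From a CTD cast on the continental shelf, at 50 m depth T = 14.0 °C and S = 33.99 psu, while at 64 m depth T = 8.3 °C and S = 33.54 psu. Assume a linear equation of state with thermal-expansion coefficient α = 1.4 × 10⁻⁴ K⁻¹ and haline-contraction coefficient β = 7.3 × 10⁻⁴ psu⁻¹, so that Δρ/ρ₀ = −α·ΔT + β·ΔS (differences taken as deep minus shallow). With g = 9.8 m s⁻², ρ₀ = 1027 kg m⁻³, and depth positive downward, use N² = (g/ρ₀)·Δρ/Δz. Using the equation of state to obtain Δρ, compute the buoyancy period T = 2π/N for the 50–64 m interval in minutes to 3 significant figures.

ΔT = -5.7 K, ΔS = -0.45 psu (deep − shallow).
Δρ/ρ₀ = −αΔT + βΔS = 7.98 × 10⁻⁴ − 3.285 × 10⁻⁴ = 4.695 × 10⁻⁴, so Δρ ≈ 0.4822 kg m⁻³.
N² = (g/ρ₀)·Δρ/Δz = g·(Δρ/ρ₀)/Δz = 9.8 × 4.695 × 10⁻⁴ / 14 = 3.2865 × 10⁻⁴ s⁻².
N = √(3.2865 × 10⁻⁴) = 0.018129 rad s⁻¹ → T = 2π/N = 346.58 s = 5.7763 min ≈ 5.78 min.

5.78 min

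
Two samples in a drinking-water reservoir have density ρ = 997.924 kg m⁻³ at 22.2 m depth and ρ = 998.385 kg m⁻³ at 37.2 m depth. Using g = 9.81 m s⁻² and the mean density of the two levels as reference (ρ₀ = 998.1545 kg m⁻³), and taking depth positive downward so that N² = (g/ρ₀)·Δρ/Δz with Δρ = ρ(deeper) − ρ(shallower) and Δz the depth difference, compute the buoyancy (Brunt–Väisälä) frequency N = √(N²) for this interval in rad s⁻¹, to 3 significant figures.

0.0174 rad s⁻¹

Δρ = 998.385 − 997.924 = 0.461 kg m⁻³ over Δz = 37.2 − 22.2 = 15 m.
N² = (9.81/998.1545) × (0.461/15) = 3.0205 × 10⁻⁴ s⁻².
N = √(3.0205 × 10⁻⁴) = 0.017380 rad s⁻¹ ≈ 0.0174 rad s⁻¹.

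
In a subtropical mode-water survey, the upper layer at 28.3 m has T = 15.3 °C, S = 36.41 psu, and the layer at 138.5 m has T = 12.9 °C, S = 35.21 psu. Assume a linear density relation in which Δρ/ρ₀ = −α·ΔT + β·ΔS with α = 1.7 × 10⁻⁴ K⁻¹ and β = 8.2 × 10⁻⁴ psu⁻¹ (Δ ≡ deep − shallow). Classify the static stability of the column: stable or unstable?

unstable

ΔT = 12.9 − 15.3 = -2.4 K and ΔS = 35.21 − 36.41 = -1.20 psu (deep − shallow).
−αΔT = 4.08 × 10⁻⁴; βΔS = -9.84 × 10⁻⁴; sum Δρ/ρ₀ = -5.76 × 10⁻⁴.
Δρ/ρ₀ < 0, so Δρ < 0: deeper water is lighter → statically unstable; the column would overturn.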